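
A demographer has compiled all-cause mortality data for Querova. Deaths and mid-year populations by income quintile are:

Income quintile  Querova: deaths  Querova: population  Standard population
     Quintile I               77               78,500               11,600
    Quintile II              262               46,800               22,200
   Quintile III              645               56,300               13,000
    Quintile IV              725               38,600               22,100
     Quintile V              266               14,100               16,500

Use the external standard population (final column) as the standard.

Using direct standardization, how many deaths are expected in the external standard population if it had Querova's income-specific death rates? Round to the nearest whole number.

1011

Income-specific rates per 100,000 for Querova: 98.09, 559.83, 1145.65, 1878.24, 1886.52.
Expected deaths = Σ (standard pop × income-specific rate ÷ 100,000)
= 11,600×98.09/100,000 + 22,200×559.83/100,000 + 13,000×1145.65/100,000 + 22,100×1878.24/100,000 + 16,500×1886.52/100,000
= 11.38 + 124.28 + 148.93 + 415.09 + 311.28 = 1010.96.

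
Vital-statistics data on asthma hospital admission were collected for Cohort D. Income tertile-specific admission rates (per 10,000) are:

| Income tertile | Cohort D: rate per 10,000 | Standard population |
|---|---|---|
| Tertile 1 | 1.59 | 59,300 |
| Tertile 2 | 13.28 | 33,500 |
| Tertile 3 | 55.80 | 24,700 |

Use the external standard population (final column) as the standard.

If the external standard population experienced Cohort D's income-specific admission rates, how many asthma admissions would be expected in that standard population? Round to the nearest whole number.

192

Expected asthma admissions = Σ (standard pop × income-specific rate ÷ 10,000)
= 59,300×1.59/10,000 + 33,500×13.28/10,000 + 24,700×55.80/10,000
= 9.43 + 44.49 + 137.83 = 191.74.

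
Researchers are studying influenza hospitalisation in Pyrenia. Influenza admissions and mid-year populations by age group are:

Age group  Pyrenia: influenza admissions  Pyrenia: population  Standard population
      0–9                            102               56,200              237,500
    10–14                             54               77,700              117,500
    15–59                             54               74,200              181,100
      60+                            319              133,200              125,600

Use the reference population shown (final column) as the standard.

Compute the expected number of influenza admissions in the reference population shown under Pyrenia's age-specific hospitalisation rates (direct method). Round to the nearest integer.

Age-specific rates per 100,000 for Pyrenia: 181.49, 69.50, 72.78, 239.49.
Expected influenza admissions = Σ (standard pop × age-specific rate ÷ 100,000)
= 237,500×181.49/100,000 + 117,500×69.50/100,000 + 181,100×72.78/100,000 + 125,600×239.49/100,000
= 431.05 + 81.66 + 131.80 + 300.80 = 945.31.

945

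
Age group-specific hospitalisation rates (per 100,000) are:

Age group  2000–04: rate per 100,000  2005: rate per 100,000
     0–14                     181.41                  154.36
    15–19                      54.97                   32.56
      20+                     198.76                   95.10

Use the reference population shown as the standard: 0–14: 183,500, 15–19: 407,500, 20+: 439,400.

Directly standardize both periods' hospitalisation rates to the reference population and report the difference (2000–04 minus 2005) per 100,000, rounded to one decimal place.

Standard total = 1,030,400; weights = 0.1781, 0.3955, 0.4264.
2000–04: 0.1781×181.41 + 0.3955×54.97 + 0.4264×198.76 = 138.8045 per 100,000.
2005: 0.1781×154.36 + 0.3955×32.56 + 0.4264×95.10 = 80.9202 per 100,000.
Difference = 138.8045 − 80.9202 = 57.8843.

57.9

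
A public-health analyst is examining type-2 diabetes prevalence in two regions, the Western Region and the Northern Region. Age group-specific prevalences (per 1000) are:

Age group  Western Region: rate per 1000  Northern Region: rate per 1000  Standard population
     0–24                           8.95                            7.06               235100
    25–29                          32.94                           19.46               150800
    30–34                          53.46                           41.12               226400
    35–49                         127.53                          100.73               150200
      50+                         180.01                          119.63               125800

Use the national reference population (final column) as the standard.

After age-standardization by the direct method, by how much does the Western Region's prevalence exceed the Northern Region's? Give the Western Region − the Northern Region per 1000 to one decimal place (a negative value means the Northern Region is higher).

Standard total = 888300; weights = 0.2647, 0.1698, 0.2549, 0.1691, 0.1416.
The Western Region: 0.2647×8.95 + 0.1698×32.94 + 0.2549×53.46 + 0.1691×127.53 + 0.1416×180.01 = 68.6425 per 1000.
The Northern Region: 0.2647×7.06 + 0.1698×19.46 + 0.2549×41.12 + 0.1691×100.73 + 0.1416×119.63 = 49.6263 per 1000.
Difference = 68.6425 − 49.6263 = 19.0162.

19.0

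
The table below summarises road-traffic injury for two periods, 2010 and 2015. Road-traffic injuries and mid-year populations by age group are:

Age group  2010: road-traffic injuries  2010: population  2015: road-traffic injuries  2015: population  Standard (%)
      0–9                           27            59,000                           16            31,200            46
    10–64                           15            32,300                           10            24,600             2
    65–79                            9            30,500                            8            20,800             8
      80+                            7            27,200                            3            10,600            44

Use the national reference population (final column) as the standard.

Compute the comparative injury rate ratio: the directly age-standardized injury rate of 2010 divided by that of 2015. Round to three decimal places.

0.893

Age-specific rates per 100,000 for 2010: 45.76, 46.44, 29.51, 25.74.
For 2015: 51.28, 40.65, 38.46, 28.30.
Standard weights: 0.46, 0.02, 0.08, 0.44.
2010: 0.4600×45.76 + 0.0200×46.44 + 0.0800×29.51 + 0.4400×25.74 = 35.6638 per 100,000.
2015: 0.4600×51.28 + 0.0200×40.65 + 0.0800×38.46 + 0.4400×28.30 = 39.9325 per 100,000.
Ratio = 35.6638 ÷ 39.9325 = 0.89310.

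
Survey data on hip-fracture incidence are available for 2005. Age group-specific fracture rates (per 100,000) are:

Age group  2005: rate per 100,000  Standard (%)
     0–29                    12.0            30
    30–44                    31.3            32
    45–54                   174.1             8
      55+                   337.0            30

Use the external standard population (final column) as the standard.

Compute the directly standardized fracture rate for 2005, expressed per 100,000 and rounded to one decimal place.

128.6

Standard weights: 0.30, 0.32, 0.08, 0.30.
Standardized rate: 0.3000×12.0 + 0.3200×31.3 + 0.0800×174.1 + 0.3000×337.0 = 128.6440 per 100,000.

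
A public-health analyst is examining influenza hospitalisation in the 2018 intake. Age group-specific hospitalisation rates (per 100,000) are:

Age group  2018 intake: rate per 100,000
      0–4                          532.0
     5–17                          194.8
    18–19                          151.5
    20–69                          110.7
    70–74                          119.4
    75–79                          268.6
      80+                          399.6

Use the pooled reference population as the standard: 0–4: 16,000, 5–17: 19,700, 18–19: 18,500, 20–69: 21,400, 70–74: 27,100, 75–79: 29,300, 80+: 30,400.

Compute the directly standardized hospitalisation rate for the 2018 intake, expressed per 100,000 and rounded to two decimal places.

251.08

Standard total = 162,400; weights = 0.0985, 0.1213, 0.1139, 0.1318, 0.1669, 0.1804, 0.1872.
Standardized rate: 0.0985×532.0 + 0.1213×194.8 + 0.1139×151.5 + 0.1318×110.7 + 0.1669×119.4 + 0.1804×268.6 + 0.1872×399.6 = 251.0767 per 100,000.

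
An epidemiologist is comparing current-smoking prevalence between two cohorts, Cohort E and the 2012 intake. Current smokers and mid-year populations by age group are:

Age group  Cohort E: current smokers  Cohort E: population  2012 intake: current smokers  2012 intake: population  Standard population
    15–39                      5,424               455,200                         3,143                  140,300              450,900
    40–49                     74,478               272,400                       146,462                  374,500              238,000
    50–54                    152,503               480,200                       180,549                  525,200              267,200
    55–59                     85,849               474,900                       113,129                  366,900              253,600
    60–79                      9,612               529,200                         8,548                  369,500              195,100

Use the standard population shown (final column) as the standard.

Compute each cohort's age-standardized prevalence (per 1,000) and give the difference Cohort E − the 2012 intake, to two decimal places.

Age-specific rates per 1,000 for Cohort E: 11.916, 273.414, 317.582, 180.773, 18.163.
For the 2012 intake: 22.402, 391.087, 343.772, 308.337, 23.134.
Standard total = 1,404,800; weights = 0.3210, 0.1694, 0.1902, 0.1805, 0.1389.
Cohort E: 0.3210×11.916 + 0.1694×273.414 + 0.1902×317.582 + 0.1805×180.773 + 0.1389×18.163 = 145.7082 per 1,000.
The 2012 intake: 0.3210×22.402 + 0.1694×391.087 + 0.1902×343.772 + 0.1805×308.337 + 0.1389×23.134 = 197.7103 per 1,000.
Difference = 145.7082 − 197.7103 = -52.0020.

-52.00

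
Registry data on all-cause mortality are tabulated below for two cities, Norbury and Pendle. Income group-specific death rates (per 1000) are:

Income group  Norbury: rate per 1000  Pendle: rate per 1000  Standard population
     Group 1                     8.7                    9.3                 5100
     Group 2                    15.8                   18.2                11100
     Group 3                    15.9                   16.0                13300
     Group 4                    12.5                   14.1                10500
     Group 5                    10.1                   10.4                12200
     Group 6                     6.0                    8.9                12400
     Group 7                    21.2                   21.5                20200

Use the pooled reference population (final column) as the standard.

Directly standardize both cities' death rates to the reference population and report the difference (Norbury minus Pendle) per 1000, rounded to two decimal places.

-1.10

Standard total = 84800; weights = 0.0601, 0.1309, 0.1568, 0.1238, 0.1439, 0.1462, 0.2382.
Norbury: 0.0601×8.7 + 0.1309×15.8 + 0.1568×15.9 + 0.1238×12.5 + 0.1439×10.1 + 0.1462×6.0 + 0.2382×21.2 = 14.0133 per 1000.
Pendle: 0.0601×9.3 + 0.1309×18.2 + 0.1568×16.0 + 0.1238×14.1 + 0.1439×10.4 + 0.1462×8.9 + 0.2382×21.5 = 15.1160 per 1000.
Difference = 14.0133 − 15.1160 = -1.1027.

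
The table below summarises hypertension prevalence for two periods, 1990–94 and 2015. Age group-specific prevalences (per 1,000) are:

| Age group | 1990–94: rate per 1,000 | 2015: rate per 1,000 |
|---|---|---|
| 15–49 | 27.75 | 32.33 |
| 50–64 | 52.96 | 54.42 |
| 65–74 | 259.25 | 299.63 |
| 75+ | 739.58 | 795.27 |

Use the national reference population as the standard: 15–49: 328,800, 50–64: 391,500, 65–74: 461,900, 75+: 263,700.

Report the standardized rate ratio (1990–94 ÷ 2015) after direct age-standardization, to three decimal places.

Standard total = 1,445,900; weights = 0.2274, 0.2708, 0.3195, 0.1824.
1990–94: 0.2274×27.75 + 0.2708×52.96 + 0.3195×259.25 + 0.1824×739.58 = 238.3518 per 1,000.
2015: 0.2274×32.33 + 0.2708×54.42 + 0.3195×299.63 + 0.1824×795.27 = 262.8448 per 1,000.
Ratio = 238.3518 ÷ 262.8448 = 0.90682.

0.907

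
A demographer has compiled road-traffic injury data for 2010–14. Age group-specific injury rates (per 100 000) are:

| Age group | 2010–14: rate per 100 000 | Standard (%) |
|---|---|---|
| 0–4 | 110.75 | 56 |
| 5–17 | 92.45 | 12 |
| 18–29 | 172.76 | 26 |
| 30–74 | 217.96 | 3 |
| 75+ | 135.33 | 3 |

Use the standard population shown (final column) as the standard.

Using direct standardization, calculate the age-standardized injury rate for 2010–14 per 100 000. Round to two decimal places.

128.63

Standard weights: 0.56, 0.12, 0.26, 0.03, 0.03.
Standardized rate: 0.5600×110.75 + 0.1200×92.45 + 0.2600×172.76 + 0.0300×217.96 + 0.0300×135.33 = 128.6303 per 100 000.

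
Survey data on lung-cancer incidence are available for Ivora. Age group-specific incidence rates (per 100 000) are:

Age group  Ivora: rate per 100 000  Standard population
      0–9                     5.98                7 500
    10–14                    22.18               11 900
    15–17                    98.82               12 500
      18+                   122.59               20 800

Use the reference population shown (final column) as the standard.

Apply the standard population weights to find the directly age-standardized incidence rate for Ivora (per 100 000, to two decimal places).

77.68

Standard total = 52 700; weights = 0.1423, 0.2258, 0.2372, 0.3947.
Standardized rate: 0.1423×5.98 + 0.2258×22.18 + 0.2372×98.82 + 0.3947×122.59 = 77.6834 per 100 000.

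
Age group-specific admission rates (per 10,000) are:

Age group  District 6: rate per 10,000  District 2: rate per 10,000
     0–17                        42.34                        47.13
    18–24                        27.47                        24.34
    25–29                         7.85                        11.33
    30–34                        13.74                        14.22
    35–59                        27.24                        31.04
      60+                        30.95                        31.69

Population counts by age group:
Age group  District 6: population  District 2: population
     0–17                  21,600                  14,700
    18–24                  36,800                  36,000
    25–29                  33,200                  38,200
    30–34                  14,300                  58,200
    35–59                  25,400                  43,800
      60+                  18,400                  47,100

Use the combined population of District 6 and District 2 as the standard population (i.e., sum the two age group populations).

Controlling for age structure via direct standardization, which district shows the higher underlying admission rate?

District 2

Combined standard total = 387,700; weights = 0.0936, 0.1878, 0.1842, 0.1870, 0.1785, 0.1689.
District 6: 0.0936×42.34 + 0.1878×27.47 + 0.1842×7.85 + 0.1870×13.74 + 0.1785×27.24 + 0.1689×30.95 = 23.2283 per 10,000.
District 2: 0.0936×47.13 + 0.1878×24.34 + 0.1842×11.33 + 0.1870×14.22 + 0.1785×31.04 + 0.1689×31.69 = 24.6230 per 10,000.
The crude rates (24.34 vs 23.87) would put District 6 higher, but that reflects its age composition; once standardized to a common age structure, District 2 has the higher underlying rate.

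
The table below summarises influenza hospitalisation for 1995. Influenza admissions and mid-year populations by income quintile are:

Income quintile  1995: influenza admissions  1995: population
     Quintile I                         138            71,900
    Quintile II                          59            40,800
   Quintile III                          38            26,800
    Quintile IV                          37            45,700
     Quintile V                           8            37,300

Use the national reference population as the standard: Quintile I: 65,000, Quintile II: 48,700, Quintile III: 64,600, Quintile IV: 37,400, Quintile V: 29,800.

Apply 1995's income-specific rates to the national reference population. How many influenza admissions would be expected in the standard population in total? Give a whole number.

323

Income-specific rates per 100,000 for 1995: 191.93, 144.61, 141.79, 80.96, 21.45.
Expected influenza admissions = Σ (standard pop × income-specific rate ÷ 100,000)
= 65,000×191.93/100,000 + 48,700×144.61/100,000 + 64,600×141.79/100,000 + 37,400×80.96/100,000 + 29,800×21.45/100,000
= 124.76 + 70.42 + 91.60 + 30.28 + 6.39 = 323.45.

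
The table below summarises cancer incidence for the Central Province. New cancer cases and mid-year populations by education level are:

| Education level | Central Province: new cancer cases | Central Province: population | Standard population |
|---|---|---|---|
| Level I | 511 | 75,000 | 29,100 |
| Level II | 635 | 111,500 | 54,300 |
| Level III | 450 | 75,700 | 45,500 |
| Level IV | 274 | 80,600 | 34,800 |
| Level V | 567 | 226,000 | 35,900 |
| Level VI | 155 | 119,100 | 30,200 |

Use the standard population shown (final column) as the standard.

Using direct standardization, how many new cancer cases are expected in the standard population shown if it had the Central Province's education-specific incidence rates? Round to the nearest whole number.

Education-specific rates per 100,000 for the Central Province: 681.33, 569.51, 594.45, 339.95, 250.88, 130.14.
Expected new cancer cases = Σ (standard pop × education-specific rate ÷ 100,000)
= 29,100×681.33/100,000 + 54,300×569.51/100,000 + 45,500×594.45/100,000 + 34,800×339.95/100,000 + 35,900×250.88/100,000 + 30,200×130.14/100,000
= 198.27 + 309.24 + 270.48 + 118.30 + 90.07 + 39.30 = 1025.66.

1026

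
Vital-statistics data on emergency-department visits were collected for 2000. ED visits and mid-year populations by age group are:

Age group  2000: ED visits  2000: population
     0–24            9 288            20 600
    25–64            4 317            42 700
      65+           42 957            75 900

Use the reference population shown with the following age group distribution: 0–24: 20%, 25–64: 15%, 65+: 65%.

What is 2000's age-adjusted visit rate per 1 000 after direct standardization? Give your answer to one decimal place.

Age-specific rates per 1 000 for 2000: 450.874, 101.101, 565.968.
Standard weights: 0.20, 0.15, 0.65.
Standardized rate: 0.2000×450.874 + 0.1500×101.101 + 0.6500×565.968 = 473.2193 per 1 000.

473.2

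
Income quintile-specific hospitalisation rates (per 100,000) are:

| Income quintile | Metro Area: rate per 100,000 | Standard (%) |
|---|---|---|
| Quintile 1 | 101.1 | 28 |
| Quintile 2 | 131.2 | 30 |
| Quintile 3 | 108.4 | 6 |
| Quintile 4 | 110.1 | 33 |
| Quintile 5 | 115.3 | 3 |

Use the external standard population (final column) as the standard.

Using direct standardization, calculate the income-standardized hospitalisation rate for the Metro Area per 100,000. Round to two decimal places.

113.96

Standard weights: 0.28, 0.30, 0.06, 0.33, 0.03.
Standardized rate: 0.2800×101.1 + 0.3000×131.2 + 0.0600×108.4 + 0.3300×110.1 + 0.0300×115.3 = 113.9640 per 100,000.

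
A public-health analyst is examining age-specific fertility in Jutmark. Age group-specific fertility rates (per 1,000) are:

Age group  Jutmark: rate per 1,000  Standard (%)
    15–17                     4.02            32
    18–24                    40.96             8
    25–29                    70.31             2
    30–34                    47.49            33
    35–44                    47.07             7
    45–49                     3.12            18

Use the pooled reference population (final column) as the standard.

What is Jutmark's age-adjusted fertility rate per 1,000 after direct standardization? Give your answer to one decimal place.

Standard weights: 0.32, 0.08, 0.02, 0.33, 0.07, 0.18.
Standardized rate: 0.3200×4.02 + 0.0800×40.96 + 0.0200×70.31 + 0.3300×47.49 + 0.0700×47.07 + 0.1800×3.12 = 25.4976 per 1,000.

25.5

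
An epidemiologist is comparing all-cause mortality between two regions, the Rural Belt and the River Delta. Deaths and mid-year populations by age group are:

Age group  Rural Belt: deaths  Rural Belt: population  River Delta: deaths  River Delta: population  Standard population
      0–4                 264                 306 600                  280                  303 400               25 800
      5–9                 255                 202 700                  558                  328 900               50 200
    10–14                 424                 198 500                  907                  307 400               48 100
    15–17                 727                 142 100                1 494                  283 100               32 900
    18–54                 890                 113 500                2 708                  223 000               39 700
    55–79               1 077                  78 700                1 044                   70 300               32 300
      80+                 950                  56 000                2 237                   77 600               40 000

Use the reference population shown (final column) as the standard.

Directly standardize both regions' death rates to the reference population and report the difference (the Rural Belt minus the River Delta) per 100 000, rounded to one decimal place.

-279.2

Age-specific rates per 100 000 for the Rural Belt: 86.11, 125.80, 213.60, 511.61, 784.14, 1368.49, 1696.43.
For the River Delta: 92.29, 169.66, 295.06, 527.73, 1214.35, 1485.06, 2882.73.
Standard total = 269 000; weights = 0.0959, 0.1866, 0.1788, 0.1223, 0.1476, 0.1201, 0.1487.
The Rural Belt: 0.0959×86.11 + 0.1866×125.80 + 0.1788×213.60 + 0.1223×511.61 + 0.1476×784.14 + 0.1201×1368.49 + 0.1487×1696.43 = 664.8057 per 100 000.
The River Delta: 0.0959×92.29 + 0.1866×169.66 + 0.1788×295.06 + 0.1223×527.73 + 0.1476×1214.35 + 0.1201×1485.06 + 0.1487×2882.73 = 944.0102 per 100 000.
Difference = 664.8057 − 944.0102 = -279.2044.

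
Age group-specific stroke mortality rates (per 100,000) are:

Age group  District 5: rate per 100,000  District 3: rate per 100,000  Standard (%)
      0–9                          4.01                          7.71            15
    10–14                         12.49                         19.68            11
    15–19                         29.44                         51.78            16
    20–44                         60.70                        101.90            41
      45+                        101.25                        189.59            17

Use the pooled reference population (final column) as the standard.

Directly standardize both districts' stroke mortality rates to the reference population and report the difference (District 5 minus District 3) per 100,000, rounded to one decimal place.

Standard weights: 0.15, 0.11, 0.16, 0.41, 0.17.
District 5: 0.1500×4.01 + 0.1100×12.49 + 0.1600×29.44 + 0.4100×60.70 + 0.1700×101.25 = 48.7853 per 100,000.
District 3: 0.1500×7.71 + 0.1100×19.68 + 0.1600×51.78 + 0.4100×101.90 + 0.1700×189.59 = 85.6154 per 100,000.
Difference = 48.7853 − 85.6154 = -36.8301.

-36.8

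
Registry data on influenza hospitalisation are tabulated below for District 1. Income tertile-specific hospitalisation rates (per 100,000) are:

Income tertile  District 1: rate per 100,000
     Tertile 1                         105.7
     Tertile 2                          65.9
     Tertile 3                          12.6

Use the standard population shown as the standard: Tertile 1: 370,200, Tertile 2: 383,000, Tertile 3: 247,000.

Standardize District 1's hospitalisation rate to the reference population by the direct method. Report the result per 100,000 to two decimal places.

67.47

Standard total = 1,000,200; weights = 0.3701, 0.3829, 0.2470.
Standardized rate: 0.3701×105.7 + 0.3829×65.9 + 0.2470×12.6 = 67.4685 per 100,000.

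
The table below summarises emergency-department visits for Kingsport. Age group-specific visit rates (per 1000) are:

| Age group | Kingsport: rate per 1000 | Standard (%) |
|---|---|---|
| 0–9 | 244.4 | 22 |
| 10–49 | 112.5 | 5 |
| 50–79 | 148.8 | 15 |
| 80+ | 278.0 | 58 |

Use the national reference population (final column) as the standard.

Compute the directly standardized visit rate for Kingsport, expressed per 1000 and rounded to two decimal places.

242.95

Standard weights: 0.22, 0.05, 0.15, 0.58.
Standardized rate: 0.2200×244.4 + 0.0500×112.5 + 0.1500×148.8 + 0.5800×278.0 = 242.9530 per 1000.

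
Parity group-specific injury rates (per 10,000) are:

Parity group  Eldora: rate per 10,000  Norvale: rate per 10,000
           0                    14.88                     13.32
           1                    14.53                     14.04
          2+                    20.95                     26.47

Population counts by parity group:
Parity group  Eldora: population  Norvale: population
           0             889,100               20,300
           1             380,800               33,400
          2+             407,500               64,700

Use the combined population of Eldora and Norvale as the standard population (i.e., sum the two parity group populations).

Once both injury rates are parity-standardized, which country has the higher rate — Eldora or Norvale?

Combined standard total = 1,795,800; weights = 0.5064, 0.2306, 0.2629.
Eldora: 0.5064×14.88 + 0.2306×14.53 + 0.2629×20.95 = 16.3954 per 10,000.
Norvale: 0.5064×13.32 + 0.2306×14.04 + 0.2629×26.47 = 16.9438 per 10,000.

Norvale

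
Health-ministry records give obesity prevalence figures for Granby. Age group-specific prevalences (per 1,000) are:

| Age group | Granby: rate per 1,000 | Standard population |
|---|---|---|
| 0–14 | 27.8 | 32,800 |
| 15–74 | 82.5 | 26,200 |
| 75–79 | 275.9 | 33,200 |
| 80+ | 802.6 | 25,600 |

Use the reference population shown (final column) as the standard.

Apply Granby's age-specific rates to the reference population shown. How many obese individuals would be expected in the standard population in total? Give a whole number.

32780

Expected obese individuals = Σ (standard pop × age-specific rate ÷ 1,000)
= 32,800×27.8/1,000 + 26,200×82.5/1,000 + 33,200×275.9/1,000 + 25,600×802.6/1,000
= 911.84 + 2161.50 + 9159.88 + 20546.56 = 32779.78.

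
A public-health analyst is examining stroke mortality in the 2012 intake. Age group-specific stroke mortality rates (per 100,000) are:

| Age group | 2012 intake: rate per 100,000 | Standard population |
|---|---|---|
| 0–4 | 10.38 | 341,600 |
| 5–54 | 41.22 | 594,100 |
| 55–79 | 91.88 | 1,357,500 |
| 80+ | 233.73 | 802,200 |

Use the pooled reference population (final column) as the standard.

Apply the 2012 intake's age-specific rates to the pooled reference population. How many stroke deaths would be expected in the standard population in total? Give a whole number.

3403

Expected stroke deaths = Σ (standard pop × age-specific rate ÷ 100,000)
= 341,600×10.38/100,000 + 594,100×41.22/100,000 + 1,357,500×91.88/100,000 + 802,200×233.73/100,000
= 35.46 + 244.89 + 1247.27 + 1874.98 = 3402.60.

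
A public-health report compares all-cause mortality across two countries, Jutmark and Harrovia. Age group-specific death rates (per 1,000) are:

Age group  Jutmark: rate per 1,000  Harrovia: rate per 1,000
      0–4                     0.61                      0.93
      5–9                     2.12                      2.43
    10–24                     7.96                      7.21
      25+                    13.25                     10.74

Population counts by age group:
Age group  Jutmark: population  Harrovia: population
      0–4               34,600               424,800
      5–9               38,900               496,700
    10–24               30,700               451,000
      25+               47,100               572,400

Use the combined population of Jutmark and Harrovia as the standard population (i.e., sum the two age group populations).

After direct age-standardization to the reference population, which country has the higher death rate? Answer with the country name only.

Jutmark

Combined standard total = 2,096,200; weights = 0.2192, 0.2555, 0.2298, 0.2955.
Jutmark: 0.2192×0.61 + 0.2555×2.12 + 0.2298×7.96 + 0.2955×13.25 = 6.4204 per 1,000.
Harrovia: 0.2192×0.93 + 0.2555×2.43 + 0.2298×7.21 + 0.2955×10.74 = 5.6556 per 1,000.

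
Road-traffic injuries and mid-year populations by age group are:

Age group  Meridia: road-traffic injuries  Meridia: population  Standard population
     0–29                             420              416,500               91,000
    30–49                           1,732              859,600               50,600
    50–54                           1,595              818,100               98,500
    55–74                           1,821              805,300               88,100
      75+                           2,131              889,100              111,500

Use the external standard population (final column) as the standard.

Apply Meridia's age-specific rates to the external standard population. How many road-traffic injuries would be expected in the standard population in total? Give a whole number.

852

Age-specific rates per 100,000 for Meridia: 100.84, 201.49, 194.96, 226.13, 239.68.
Expected road-traffic injuries = Σ (standard pop × age-specific rate ÷ 100,000)
= 91,000×100.84/100,000 + 50,600×201.49/100,000 + 98,500×194.96/100,000 + 88,100×226.13/100,000 + 111,500×239.68/100,000
= 91.76 + 101.95 + 192.04 + 199.22 + 267.24 = 852.22.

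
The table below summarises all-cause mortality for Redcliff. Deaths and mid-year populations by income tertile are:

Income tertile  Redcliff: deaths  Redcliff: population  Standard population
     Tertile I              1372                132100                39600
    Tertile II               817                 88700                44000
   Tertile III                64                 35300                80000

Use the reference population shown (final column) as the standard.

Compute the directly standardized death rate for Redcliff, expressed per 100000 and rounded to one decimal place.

587.8

Income-specific rates per 100000 for Redcliff: 1038.61, 921.08, 181.30.
Standard total = 163600; weights = 0.2421, 0.2689, 0.4890.
Standardized rate: 0.2421×1038.61 + 0.2689×921.08 + 0.4890×181.30 = 587.7794 per 100000.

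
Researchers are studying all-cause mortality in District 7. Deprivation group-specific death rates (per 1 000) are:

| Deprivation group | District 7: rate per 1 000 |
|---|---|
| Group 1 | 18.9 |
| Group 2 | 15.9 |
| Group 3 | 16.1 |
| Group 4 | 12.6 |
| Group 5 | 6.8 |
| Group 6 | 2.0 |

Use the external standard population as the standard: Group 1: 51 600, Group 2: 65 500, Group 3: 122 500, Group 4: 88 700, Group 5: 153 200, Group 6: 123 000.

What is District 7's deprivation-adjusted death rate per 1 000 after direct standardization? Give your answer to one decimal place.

Standard total = 604 500; weights = 0.0854, 0.1084, 0.2026, 0.1467, 0.2534, 0.2035.
Standardized rate: 0.0854×18.9 + 0.1084×15.9 + 0.2026×16.1 + 0.1467×12.6 + 0.2534×6.8 + 0.2035×2.0 = 10.5779 per 1 000.

10.6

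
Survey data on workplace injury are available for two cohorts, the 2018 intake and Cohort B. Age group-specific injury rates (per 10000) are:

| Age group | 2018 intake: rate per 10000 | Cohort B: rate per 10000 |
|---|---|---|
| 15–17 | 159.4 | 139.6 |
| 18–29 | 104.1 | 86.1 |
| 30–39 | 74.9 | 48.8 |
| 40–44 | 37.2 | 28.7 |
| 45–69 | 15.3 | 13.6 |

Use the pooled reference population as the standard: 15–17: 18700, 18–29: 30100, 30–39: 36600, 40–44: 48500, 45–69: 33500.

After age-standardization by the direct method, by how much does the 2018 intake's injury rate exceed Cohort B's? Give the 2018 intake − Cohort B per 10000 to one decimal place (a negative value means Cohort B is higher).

Standard total = 167400; weights = 0.1117, 0.1798, 0.2186, 0.2897, 0.2001.
The 2018 intake: 0.1117×159.4 + 0.1798×104.1 + 0.2186×74.9 + 0.2897×37.2 + 0.2001×15.3 = 66.7400 per 10000.
Cohort B: 0.1117×139.6 + 0.1798×86.1 + 0.2186×48.8 + 0.2897×28.7 + 0.2001×13.6 = 52.7823 per 10000.
Difference = 66.7400 − 52.7823 = 13.9577.

14.0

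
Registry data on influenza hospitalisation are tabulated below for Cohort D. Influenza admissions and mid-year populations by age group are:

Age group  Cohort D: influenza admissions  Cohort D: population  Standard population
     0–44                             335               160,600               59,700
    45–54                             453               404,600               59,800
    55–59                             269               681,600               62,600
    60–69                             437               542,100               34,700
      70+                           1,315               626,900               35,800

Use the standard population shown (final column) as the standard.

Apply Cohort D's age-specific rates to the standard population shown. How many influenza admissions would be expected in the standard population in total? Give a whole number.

319

Age-specific rates per 100,000 for Cohort D: 208.59, 111.96, 39.47, 80.61, 209.76.
Expected influenza admissions = Σ (standard pop × age-specific rate ÷ 100,000)
= 59,700×208.59/100,000 + 59,800×111.96/100,000 + 62,600×39.47/100,000 + 34,700×80.61/100,000 + 35,800×209.76/100,000
= 124.53 + 66.95 + 24.71 + 27.97 + 75.09 = 319.26.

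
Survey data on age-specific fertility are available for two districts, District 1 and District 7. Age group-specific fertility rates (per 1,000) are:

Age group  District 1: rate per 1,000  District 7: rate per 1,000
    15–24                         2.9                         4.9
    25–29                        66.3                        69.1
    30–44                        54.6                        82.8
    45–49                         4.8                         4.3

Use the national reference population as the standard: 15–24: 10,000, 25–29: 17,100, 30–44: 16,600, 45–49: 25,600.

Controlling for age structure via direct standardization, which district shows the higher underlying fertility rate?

District 7

Standard total = 69,300; weights = 0.1443, 0.2468, 0.2395, 0.3694.
District 1: 0.1443×2.9 + 0.2468×66.3 + 0.2395×54.6 + 0.3694×4.8 = 31.6302 per 1,000.
District 7: 0.1443×4.9 + 0.2468×69.1 + 0.2395×82.8 + 0.3694×4.3 = 39.1799 per 1,000.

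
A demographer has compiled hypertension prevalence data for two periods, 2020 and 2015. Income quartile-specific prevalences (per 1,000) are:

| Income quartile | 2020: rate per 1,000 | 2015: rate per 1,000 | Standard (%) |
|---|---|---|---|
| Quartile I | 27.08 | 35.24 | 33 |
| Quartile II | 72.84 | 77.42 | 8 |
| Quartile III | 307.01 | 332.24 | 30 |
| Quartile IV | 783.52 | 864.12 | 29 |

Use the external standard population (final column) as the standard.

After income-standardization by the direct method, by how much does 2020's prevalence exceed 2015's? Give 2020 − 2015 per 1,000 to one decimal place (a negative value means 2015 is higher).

-34.0

Standard weights: 0.33, 0.08, 0.30, 0.29.
2020: 0.3300×27.08 + 0.0800×72.84 + 0.3000×307.01 + 0.2900×783.52 = 334.0874 per 1,000.
2015: 0.3300×35.24 + 0.0800×77.42 + 0.3000×332.24 + 0.2900×864.12 = 368.0896 per 1,000.
Difference = 334.0874 − 368.0896 = -34.0022.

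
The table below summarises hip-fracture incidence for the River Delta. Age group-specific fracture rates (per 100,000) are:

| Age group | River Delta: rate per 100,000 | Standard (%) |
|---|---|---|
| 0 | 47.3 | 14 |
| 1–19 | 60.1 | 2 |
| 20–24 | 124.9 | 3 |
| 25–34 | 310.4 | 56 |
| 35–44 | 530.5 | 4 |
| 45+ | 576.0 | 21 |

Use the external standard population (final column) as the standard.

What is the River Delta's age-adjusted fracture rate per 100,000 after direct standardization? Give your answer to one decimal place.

327.6

Standard weights: 0.14, 0.02, 0.03, 0.56, 0.04, 0.21.
Standardized rate: 0.1400×47.3 + 0.0200×60.1 + 0.0300×124.9 + 0.5600×310.4 + 0.0400×530.5 + 0.2100×576.0 = 327.5750 per 100,000.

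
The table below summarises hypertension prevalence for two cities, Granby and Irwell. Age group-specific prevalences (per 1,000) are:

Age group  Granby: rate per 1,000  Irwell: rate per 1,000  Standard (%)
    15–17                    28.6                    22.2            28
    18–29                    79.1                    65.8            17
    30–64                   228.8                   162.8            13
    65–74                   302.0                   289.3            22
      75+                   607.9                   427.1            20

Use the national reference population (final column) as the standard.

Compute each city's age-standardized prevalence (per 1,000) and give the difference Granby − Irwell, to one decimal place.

Standard weights: 0.28, 0.17, 0.13, 0.22, 0.20.
Granby: 0.2800×28.6 + 0.1700×79.1 + 0.1300×228.8 + 0.2200×302.0 + 0.2000×607.9 = 239.2190 per 1,000.
Irwell: 0.2800×22.2 + 0.1700×65.8 + 0.1300×162.8 + 0.2200×289.3 + 0.2000×427.1 = 187.6320 per 1,000.
Difference = 239.2190 − 187.6320 = 51.5870.

51.6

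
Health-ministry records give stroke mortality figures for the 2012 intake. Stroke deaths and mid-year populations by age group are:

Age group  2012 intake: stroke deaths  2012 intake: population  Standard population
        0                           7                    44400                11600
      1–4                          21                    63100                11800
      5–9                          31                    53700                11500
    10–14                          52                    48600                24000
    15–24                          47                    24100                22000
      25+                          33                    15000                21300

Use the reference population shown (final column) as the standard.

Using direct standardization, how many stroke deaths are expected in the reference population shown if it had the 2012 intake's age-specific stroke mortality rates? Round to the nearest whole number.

Age-specific rates per 100000 for the 2012 intake: 15.77, 33.28, 57.73, 107.00, 195.02, 220.00.
Expected stroke deaths = Σ (standard pop × age-specific rate ÷ 100000)
= 11600×15.77/100000 + 11800×33.28/100000 + 11500×57.73/100000 + 24000×107.00/100000 + 22000×195.02/100000 + 21300×220.00/100000
= 1.83 + 3.93 + 6.64 + 25.68 + 42.90 + 46.86 = 127.84.

128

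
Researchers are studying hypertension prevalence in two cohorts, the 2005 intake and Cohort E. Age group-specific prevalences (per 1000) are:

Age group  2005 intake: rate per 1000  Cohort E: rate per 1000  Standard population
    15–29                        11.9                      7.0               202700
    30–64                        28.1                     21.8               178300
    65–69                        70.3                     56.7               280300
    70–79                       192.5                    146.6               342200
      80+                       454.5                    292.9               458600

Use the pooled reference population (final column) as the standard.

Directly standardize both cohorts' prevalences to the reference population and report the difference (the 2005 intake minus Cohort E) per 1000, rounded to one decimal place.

65.5

Standard total = 1462100; weights = 0.1386, 0.1219, 0.1917, 0.2340, 0.3137.
The 2005 intake: 0.1386×11.9 + 0.1219×28.1 + 0.1917×70.3 + 0.2340×192.5 + 0.3137×454.5 = 206.1655 per 1000.
Cohort E: 0.1386×7.0 + 0.1219×21.8 + 0.1917×56.7 + 0.2340×146.6 + 0.3137×292.9 = 140.6807 per 1000.
Difference = 206.1655 − 140.6807 = 65.4848.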